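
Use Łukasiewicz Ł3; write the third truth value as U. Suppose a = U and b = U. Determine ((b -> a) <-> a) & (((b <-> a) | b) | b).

U

b -> a = U -> U = True  [min(1, 1−½+½)]
(b -> a) <-> a = True <-> U = U
b <-> a = U <-> U = True
(b <-> a) | b = True | U = True
((b <-> a) | b) | b = True | U = True
((b -> a) <-> a) & (((b <-> a) | b) | b) = U & True = U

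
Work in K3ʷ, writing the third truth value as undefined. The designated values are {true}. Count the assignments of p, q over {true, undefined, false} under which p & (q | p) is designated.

2

Designated under: (p=true, q=true); (p=true, q=false).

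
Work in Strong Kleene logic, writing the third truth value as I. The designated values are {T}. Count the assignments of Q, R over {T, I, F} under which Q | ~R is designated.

Of the 9 assignments, 5 give a value in {T}.

5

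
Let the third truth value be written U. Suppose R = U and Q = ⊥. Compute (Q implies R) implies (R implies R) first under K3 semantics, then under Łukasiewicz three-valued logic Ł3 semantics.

U; ⊤

In K3: Q implies R = ⊥ implies U = ⊤  [not ⊥ or U]
R implies R = U implies U = U
(Q implies R) implies (R implies R) = ⊤ implies U = U
In Łukasiewicz three-valued logic Ł3: Q implies R = ⊥ implies U = ⊤
R implies R = U implies U = ⊤
(Q implies R) implies (R implies R) = ⊤ implies ⊤ = ⊤
They differ because K3 and Łukasiewicz three-valued logic Ł3 treat U differently under implication.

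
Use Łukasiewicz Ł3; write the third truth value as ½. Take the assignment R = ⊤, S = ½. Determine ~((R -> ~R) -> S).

~R = ~⊤ = ⊥
R -> ~R = ⊤ -> ⊥ = ⊥
(R -> ~R) -> S = ⊥ -> ½ = ⊤
~((R -> ~R) -> S) = ~⊤ = ⊥

⊥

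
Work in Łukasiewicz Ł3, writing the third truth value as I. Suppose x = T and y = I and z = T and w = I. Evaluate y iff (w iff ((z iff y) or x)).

z iff y = T iff I = I
(z iff y) or x = I or T = T
w iff ((z iff y) or x) = I iff T = I
y iff (w iff ((z iff y) or x)) = I iff I = T

T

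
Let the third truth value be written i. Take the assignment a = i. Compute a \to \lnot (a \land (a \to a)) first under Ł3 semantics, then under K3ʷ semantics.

In Ł3: a \to a = i \to i = True
a \land (a \to a) = i \land True = i
\lnot (a \land (a \to a)) = \lnot i = i
a \to \lnot (a \land (a \to a)) = i \to i = True
In K3ʷ: a \to a = i \to i = i
a \land (a \to a) = i \land i = i
\lnot (a \land (a \to a)) = \lnot i = i
a \to \lnot (a \land (a \to a)) = i \to i = i
They differ because Ł3 and K3ʷ treat i differently under the binary connectives.

True; i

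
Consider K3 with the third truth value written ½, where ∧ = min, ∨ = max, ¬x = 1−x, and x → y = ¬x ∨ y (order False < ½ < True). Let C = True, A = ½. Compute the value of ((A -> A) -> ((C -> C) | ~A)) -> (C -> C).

True

A -> A = ½ -> ½ = ½
C -> C = True -> True = True
~A = ~½ = ½
(C -> C) | ~A = True | ½ = True
(A -> A) -> ((C -> C) | ~A) = ½ -> True = True
C -> C = True -> True = True
((A -> A) -> ((C -> C) | ~A)) -> (C -> C) = True -> True = True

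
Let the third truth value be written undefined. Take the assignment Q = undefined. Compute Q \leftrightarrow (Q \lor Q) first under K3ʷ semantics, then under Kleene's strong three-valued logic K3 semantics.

In K3ʷ: Q \lor Q = undefined \lor undefined = undefined
Q \leftrightarrow (Q \lor Q) = undefined \leftrightarrow undefined = undefined
In Kleene's strong three-valued logic K3: Q \lor Q = undefined \lor undefined = undefined
Q \leftrightarrow (Q \lor Q) = undefined \leftrightarrow undefined = undefined

undefined; undefined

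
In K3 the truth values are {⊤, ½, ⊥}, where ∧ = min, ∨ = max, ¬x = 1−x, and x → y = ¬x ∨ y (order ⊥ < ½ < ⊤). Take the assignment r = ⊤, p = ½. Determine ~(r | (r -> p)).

⊥

r -> p = ⊤ -> ½ = ½  [~⊤ | ½]
r | (r -> p) = ⊤ | ½ = ⊤
~(r | (r -> p)) = ~⊤ = ⊥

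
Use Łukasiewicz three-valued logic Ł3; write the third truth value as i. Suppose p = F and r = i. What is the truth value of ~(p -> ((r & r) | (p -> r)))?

r & r = i & i = i
p -> r = F -> i = T  [min(1, 1−0+½)]
(r & r) | (p -> r) = i | T = T
p -> ((r & r) | (p -> r)) = F -> T = T
~(p -> ((r & r) | (p -> r))) = ~T = F

F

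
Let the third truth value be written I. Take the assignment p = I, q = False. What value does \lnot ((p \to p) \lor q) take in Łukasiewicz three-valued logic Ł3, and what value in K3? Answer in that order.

False; I

In Łukasiewicz three-valued logic Ł3: p \to p = I \to I = True
(p \to p) \lor q = True \lor False = True
\lnot ((p \to p) \lor q) = \lnot True = False
In K3: p \to p = I \to I = I  [\lnot I \lor I]
(p \to p) \lor q = I \lor False = I
\lnot ((p \to p) \lor q) = \lnot I = I
They differ because Łukasiewicz three-valued logic Ł3 and K3 treat I differently under implication.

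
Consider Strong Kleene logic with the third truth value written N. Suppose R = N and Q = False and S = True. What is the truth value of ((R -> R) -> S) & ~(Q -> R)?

False

R -> R = N -> N = N  [~N | N]
(R -> R) -> S = N -> True = True
Q -> R = False -> N = True
~(Q -> R) = ~True = False
((R -> R) -> S) & ~(Q -> R) = True & False = False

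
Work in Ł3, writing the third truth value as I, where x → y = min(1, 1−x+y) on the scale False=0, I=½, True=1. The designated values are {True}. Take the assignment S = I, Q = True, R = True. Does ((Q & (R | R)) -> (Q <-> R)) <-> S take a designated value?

No

R | R = True | True = True
Q & (R | R) = True & True = True
Q <-> R = True <-> True = True
(Q & (R | R)) -> (Q <-> R) = True -> True = True
((Q & (R | R)) -> (Q <-> R)) <-> S = True <-> I = I  [1 − |1−½|]
I ∉ {True}.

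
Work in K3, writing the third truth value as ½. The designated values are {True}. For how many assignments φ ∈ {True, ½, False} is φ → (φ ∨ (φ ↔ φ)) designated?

φ=True: True ✓
φ=½: ½ ·
φ=False: True ✓

2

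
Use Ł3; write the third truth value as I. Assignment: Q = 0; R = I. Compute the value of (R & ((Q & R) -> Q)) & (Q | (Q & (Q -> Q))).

Q & R = 0 & I = 0
(Q & R) -> Q = 0 -> 0 = 1
R & ((Q & R) -> Q) = I & 1 = I
Q -> Q = 0 -> 0 = 1
Q & (Q -> Q) = 0 & 1 = 0
Q | (Q & (Q -> Q)) = 0 | 0 = 0
(R & ((Q & R) -> Q)) & (Q | (Q & (Q -> Q))) = I & 0 = 0

0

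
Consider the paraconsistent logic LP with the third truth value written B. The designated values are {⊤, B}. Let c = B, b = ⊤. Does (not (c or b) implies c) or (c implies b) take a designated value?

Yes

c or b = B or ⊤ = ⊤
not (c or b) = not ⊤ = ⊥
not (c or b) implies c = ⊥ implies B = ⊤
c implies b = B implies ⊤ = ⊤
(not (c or b) implies c) or (c implies b) = ⊤ or ⊤ = ⊤
⊤ ∈ {⊤, B}.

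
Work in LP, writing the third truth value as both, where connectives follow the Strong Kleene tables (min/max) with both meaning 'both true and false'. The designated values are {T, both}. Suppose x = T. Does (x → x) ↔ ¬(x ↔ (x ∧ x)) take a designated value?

x → x = T → T = T
x ∧ x = T ∧ T = T
x ↔ (x ∧ x) = T ↔ T = T
¬(x ↔ (x ∧ x)) = ¬T = F
(x → x) ↔ ¬(x ↔ (x ∧ x)) = T ↔ F = F
F ∉ {T, both}.

No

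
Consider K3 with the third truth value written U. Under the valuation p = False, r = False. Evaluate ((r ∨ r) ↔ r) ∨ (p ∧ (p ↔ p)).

r ∨ r = False ∨ False = False
(r ∨ r) ↔ r = False ↔ False = True
p ↔ p = False ↔ False = True
p ∧ (p ↔ p) = False ∧ True = False
((r ∨ r) ↔ r) ∨ (p ∧ (p ↔ p)) = True ∨ False = True

True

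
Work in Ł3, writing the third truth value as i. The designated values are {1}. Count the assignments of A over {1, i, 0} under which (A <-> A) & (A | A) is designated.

A=1: 1 ✓
A=i: i ·
A=0: 0 ·

1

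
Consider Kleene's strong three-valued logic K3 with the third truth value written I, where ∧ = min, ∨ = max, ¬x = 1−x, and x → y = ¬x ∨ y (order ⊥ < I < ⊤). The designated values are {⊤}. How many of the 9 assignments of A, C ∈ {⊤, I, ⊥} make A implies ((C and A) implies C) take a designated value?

Of the 9 assignments, 7 give a value in {⊤}.

7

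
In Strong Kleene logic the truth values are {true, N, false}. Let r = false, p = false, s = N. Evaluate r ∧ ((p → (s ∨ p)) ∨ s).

false

s ∨ p = N ∨ false = N
p → (s ∨ p) = false → N = true
(p → (s ∨ p)) ∨ s = true ∨ N = true
r ∧ ((p → (s ∨ p)) ∨ s) = false ∧ true = false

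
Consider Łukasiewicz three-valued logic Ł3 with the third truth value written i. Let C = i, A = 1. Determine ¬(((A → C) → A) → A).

A → C = 1 → i = i  [min(1, 1−1+½)]
(A → C) → A = i → 1 = 1
((A → C) → A) → A = 1 → 1 = 1
¬(((A → C) → A) → A) = ¬1 = 0

0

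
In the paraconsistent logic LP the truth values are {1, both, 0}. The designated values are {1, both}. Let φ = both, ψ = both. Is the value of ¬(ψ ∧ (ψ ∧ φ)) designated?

Yes

ψ ∧ φ = both ∧ both = both
ψ ∧ (ψ ∧ φ) = both ∧ both = both
¬(ψ ∧ (ψ ∧ φ)) = ¬both = both
both ∈ {1, both}.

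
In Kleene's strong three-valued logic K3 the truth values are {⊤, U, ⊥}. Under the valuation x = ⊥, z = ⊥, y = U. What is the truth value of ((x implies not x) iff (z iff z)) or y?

⊤

not x = not ⊥ = ⊤
x implies not x = ⊥ implies ⊤ = ⊤
z iff z = ⊥ iff ⊥ = ⊤
(x implies not x) iff (z iff z) = ⊤ iff ⊤ = ⊤
((x implies not x) iff (z iff z)) or y = ⊤ or U = ⊤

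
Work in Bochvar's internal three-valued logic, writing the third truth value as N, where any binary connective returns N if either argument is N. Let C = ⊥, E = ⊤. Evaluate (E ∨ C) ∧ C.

E ∨ C = ⊤ ∨ ⊥ = ⊤
(E ∨ C) ∧ C = ⊤ ∧ ⊥ = ⊥

⊥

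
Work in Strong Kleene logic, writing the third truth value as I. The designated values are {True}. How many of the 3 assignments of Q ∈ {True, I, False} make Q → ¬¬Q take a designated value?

Q=True: True ✓
Q=I: I ·
Q=False: True ✓

2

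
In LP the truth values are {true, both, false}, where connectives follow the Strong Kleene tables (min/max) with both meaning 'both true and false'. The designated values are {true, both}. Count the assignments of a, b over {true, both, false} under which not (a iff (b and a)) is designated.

Of the 9 assignments, 5 give a value in {true, both}.

5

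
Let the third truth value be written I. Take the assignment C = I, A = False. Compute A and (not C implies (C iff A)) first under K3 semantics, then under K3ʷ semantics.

In K3: not C = not I = I
C iff A = I iff False = I
not C implies (C iff A) = I implies I = I  [not I or I]
A and (not C implies (C iff A)) = False and I = False
In K3ʷ: not C = not I = I
C iff A = I iff False = I
not C implies (C iff A) = I implies I = I  [any arg is the third value ⇒ result is the third value]
A and (not C implies (C iff A)) = False and I = I
They differ because K3 and K3ʷ treat I differently under the binary connectives.

False; I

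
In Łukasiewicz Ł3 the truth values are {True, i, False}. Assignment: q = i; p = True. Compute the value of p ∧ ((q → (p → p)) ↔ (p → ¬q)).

p → p = True → True = True
q → (p → p) = i → True = True  [min(1, 1−½+1)]
¬q = ¬i = i
p → ¬q = True → i = i
(q → (p → p)) ↔ (p → ¬q) = True ↔ i = i
p ∧ ((q → (p → p)) ↔ (p → ¬q)) = True ∧ i = i

i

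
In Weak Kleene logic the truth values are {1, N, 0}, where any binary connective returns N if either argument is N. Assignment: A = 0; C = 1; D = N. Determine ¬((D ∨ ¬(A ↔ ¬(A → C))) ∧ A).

N

A → C = 0 → 1 = 1
¬(A → C) = ¬1 = 0
A ↔ ¬(A → C) = 0 ↔ 0 = 1
¬(A ↔ ¬(A → C)) = ¬1 = 0
D ∨ ¬(A ↔ ¬(A → C)) = N ∨ 0 = N
(D ∨ ¬(A ↔ ¬(A → C))) ∧ A = N ∧ 0 = N
¬((D ∨ ¬(A ↔ ¬(A → C))) ∧ A) = ¬N = N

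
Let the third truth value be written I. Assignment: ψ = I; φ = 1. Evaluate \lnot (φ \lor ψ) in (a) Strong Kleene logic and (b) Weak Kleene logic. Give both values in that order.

0; I

In Strong Kleene logic: φ \lor ψ = 1 \lor I = 1
\lnot (φ \lor ψ) = \lnot 1 = 0
In Weak Kleene logic: φ \lor ψ = 1 \lor I = I
\lnot (φ \lor ψ) = \lnot I = I
They differ because Strong Kleene logic and Weak Kleene logic treat I differently under the binary connectives.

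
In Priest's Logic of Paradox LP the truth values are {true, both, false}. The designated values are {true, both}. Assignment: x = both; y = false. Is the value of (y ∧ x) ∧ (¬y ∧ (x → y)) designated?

No

y ∧ x = false ∧ both = false
¬y = ¬false = true
x → y = both → false = both  [¬both ∨ false]
¬y ∧ (x → y) = true ∧ both = both
(y ∧ x) ∧ (¬y ∧ (x → y)) = false ∧ both = false
false ∉ {true, both}.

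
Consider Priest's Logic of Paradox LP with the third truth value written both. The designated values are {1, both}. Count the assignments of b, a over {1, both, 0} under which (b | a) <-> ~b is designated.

5

Of the 9 assignments, 5 give a value in {1, both}.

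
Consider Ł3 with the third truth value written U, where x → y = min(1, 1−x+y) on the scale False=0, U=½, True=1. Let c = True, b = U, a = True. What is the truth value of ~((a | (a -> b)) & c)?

False

a -> b = True -> U = U
a | (a -> b) = True | U = True
(a | (a -> b)) & c = True & True = True
~((a | (a -> b)) & c) = ~True = False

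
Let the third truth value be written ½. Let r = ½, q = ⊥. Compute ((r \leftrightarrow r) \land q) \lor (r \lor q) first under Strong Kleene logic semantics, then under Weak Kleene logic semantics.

In Strong Kleene logic: r \leftrightarrow r = ½ \leftrightarrow ½ = ½
(r \leftrightarrow r) \land q = ½ \land ⊥ = ⊥
r \lor q = ½ \lor ⊥ = ½
((r \leftrightarrow r) \land q) \lor (r \lor q) = ⊥ \lor ½ = ½
In Weak Kleene logic: r \leftrightarrow r = ½ \leftrightarrow ½ = ½
(r \leftrightarrow r) \land q = ½ \land ⊥ = ½
r \lor q = ½ \lor ⊥ = ½
((r \leftrightarrow r) \land q) \lor (r \lor q) = ½ \lor ½ = ½

½; ½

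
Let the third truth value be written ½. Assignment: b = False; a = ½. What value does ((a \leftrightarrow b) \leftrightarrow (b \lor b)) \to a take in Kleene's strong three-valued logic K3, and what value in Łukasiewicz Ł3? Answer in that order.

½; True

In Kleene's strong three-valued logic K3: a \leftrightarrow b = ½ \leftrightarrow False = ½
b \lor b = False \lor False = False
(a \leftrightarrow b) \leftrightarrow (b \lor b) = ½ \leftrightarrow False = ½
((a \leftrightarrow b) \leftrightarrow (b \lor b)) \to a = ½ \to ½ = ½  [\lnot ½ \lor ½]
In Łukasiewicz Ł3: a \leftrightarrow b = ½ \leftrightarrow False = ½
b \lor b = False \lor False = False
(a \leftrightarrow b) \leftrightarrow (b \lor b) = ½ \leftrightarrow False = ½
((a \leftrightarrow b) \leftrightarrow (b \lor b)) \to a = ½ \to ½ = True
They differ because Kleene's strong three-valued logic K3 and Łukasiewicz Ł3 treat ½ differently under implication.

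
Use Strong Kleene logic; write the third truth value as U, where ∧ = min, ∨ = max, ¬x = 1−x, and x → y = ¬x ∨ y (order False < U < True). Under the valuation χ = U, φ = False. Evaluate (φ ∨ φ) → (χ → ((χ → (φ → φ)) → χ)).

φ ∨ φ = False ∨ False = False
φ → φ = False → False = True
χ → (φ → φ) = U → True = True  [¬U ∨ True]
(χ → (φ → φ)) → χ = True → U = U
χ → ((χ → (φ → φ)) → χ) = U → U = U
(φ ∨ φ) → (χ → ((χ → (φ → φ)) → χ)) = False → U = True

True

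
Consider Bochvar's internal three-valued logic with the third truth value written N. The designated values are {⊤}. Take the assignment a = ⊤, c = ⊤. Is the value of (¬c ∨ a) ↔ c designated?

¬c = ¬⊤ = ⊥
¬c ∨ a = ⊥ ∨ ⊤ = ⊤
(¬c ∨ a) ↔ c = ⊤ ↔ ⊤ = ⊤
⊤ ∈ {⊤}.

Yes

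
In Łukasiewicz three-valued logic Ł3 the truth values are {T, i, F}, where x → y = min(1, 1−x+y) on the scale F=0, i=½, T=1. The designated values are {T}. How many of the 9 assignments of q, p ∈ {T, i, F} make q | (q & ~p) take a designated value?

3

Designated under: (q=T, p=T); (q=T, p=i); (q=T, p=F).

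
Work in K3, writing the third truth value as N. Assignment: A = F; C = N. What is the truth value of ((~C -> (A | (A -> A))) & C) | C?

N

~C = ~N = N
A -> A = F -> F = T
A | (A -> A) = F | T = T
~C -> (A | (A -> A)) = N -> T = T  [~N | T]
(~C -> (A | (A -> A))) & C = T & N = N
((~C -> (A | (A -> A))) & C) | C = N | N = N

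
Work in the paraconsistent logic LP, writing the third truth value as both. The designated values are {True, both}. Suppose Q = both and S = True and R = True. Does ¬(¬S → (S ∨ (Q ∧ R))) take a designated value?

No

¬S = ¬True = False
Q ∧ R = both ∧ True = both
S ∨ (Q ∧ R) = True ∨ both = True
¬S → (S ∨ (Q ∧ R)) = False → True = True
¬(¬S → (S ∨ (Q ∧ R))) = ¬True = False
False ∉ {True, both}.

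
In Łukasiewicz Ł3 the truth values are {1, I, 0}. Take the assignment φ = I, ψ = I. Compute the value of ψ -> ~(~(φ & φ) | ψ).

1

φ & φ = I & I = I
~(φ & φ) = ~I = I
~(φ & φ) | ψ = I | I = I
~(~(φ & φ) | ψ) = ~I = I
ψ -> ~(~(φ & φ) | ψ) = I -> I = 1  [min(1, 1−½+½)]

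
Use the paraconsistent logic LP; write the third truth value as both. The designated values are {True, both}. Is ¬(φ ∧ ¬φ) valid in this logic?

Yes

Every assignment of φ over {True, both, False} gives a value in {True, both}.
In particular, with φ=both: ¬(φ ∧ ¬φ) = both.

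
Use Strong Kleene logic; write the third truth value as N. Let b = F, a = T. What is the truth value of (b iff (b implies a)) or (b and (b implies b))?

F

b implies a = F implies T = T
b iff (b implies a) = F iff T = F
b implies b = F implies F = T
b and (b implies b) = F and T = F
(b iff (b implies a)) or (b and (b implies b)) = F or F = F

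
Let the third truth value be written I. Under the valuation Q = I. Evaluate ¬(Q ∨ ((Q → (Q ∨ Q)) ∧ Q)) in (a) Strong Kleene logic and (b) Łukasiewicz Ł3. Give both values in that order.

In Strong Kleene logic: Q ∨ Q = I ∨ I = I
Q → (Q ∨ Q) = I → I = I  [¬I ∨ I]
(Q → (Q ∨ Q)) ∧ Q = I ∧ I = I
Q ∨ ((Q → (Q ∨ Q)) ∧ Q) = I ∨ I = I
¬(Q ∨ ((Q → (Q ∨ Q)) ∧ Q)) = ¬I = I
In Łukasiewicz Ł3: Q ∨ Q = I ∨ I = I
Q → (Q ∨ Q) = I → I = True  [min(1, 1−½+½)]
(Q → (Q ∨ Q)) ∧ Q = True ∧ I = I
Q ∨ ((Q → (Q ∨ Q)) ∧ Q) = I ∨ I = I
¬(Q ∨ ((Q → (Q ∨ Q)) ∧ Q)) = ¬I = I

I; I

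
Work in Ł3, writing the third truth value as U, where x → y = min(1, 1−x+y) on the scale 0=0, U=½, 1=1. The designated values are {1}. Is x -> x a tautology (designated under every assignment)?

Every assignment of x over {1, U, 0} gives a value in {1}.
In particular, with x=U: x -> x = 1.

Yes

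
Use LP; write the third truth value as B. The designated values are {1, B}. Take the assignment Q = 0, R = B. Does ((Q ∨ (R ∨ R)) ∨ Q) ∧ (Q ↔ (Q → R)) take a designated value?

R ∨ R = B ∨ B = B
Q ∨ (R ∨ R) = 0 ∨ B = B
(Q ∨ (R ∨ R)) ∨ Q = B ∨ 0 = B
Q → R = 0 → B = 1  [¬0 ∨ B]
Q ↔ (Q → R) = 0 ↔ 1 = 0
((Q ∨ (R ∨ R)) ∨ Q) ∧ (Q ↔ (Q → R)) = B ∧ 0 = 0
0 ∉ {1, B}.

No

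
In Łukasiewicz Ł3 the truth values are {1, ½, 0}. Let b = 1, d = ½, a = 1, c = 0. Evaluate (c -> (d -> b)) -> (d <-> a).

d -> b = ½ -> 1 = 1  [min(1, 1−½+1)]
c -> (d -> b) = 0 -> 1 = 1
d <-> a = ½ <-> 1 = ½
(c -> (d -> b)) -> (d <-> a) = 1 -> ½ = ½

½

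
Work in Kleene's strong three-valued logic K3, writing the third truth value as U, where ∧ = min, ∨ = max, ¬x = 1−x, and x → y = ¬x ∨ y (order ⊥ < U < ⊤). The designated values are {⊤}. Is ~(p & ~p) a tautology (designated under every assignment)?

Countermodel: p=U gives U, which is not designated.

No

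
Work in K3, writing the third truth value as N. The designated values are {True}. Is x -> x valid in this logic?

Countermodel: x=N gives N, which is not designated.

No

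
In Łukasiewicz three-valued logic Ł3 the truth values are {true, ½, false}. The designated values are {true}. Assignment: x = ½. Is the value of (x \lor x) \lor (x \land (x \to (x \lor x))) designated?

x \lor x = ½ \lor ½ = ½
x \lor x = ½ \lor ½ = ½
x \to (x \lor x) = ½ \to ½ = true  [min(1, 1−½+½)]
x \land (x \to (x \lor x)) = ½ \land true = ½
(x \lor x) \lor (x \land (x \to (x \lor x))) = ½ \lor ½ = ½
½ ∉ {true}.

No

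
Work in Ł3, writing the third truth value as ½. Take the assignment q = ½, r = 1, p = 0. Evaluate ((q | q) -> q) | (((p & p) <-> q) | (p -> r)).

1

q | q = ½ | ½ = ½
(q | q) -> q = ½ -> ½ = 1
p & p = 0 & 0 = 0
(p & p) <-> q = 0 <-> ½ = ½
p -> r = 0 -> 1 = 1
((p & p) <-> q) | (p -> r) = ½ | 1 = 1
((q | q) -> q) | (((p & p) <-> q) | (p -> r)) = 1 | 1 = 1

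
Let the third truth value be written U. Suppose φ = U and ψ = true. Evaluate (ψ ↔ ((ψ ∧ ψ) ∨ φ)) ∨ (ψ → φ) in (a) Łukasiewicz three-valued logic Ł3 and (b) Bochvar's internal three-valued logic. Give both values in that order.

true; U

In Łukasiewicz three-valued logic Ł3: ψ ∧ ψ = true ∧ true = true
(ψ ∧ ψ) ∨ φ = true ∨ U = true
ψ ↔ ((ψ ∧ ψ) ∨ φ) = true ↔ true = true
ψ → φ = true → U = U
(ψ ↔ ((ψ ∧ ψ) ∨ φ)) ∨ (ψ → φ) = true ∨ U = true
In Bochvar's internal three-valued logic: ψ ∧ ψ = true ∧ true = true
(ψ ∧ ψ) ∨ φ = true ∨ U = U
ψ ↔ ((ψ ∧ ψ) ∨ φ) = true ↔ U = U
ψ → φ = true → U = U  [any arg is the third value ⇒ result is the third value]
(ψ ↔ ((ψ ∧ ψ) ∨ φ)) ∨ (ψ → φ) = U ∨ U = U
They differ because Łukasiewicz three-valued logic Ł3 and Bochvar's internal three-valued logic treat U differently under the binary connectives.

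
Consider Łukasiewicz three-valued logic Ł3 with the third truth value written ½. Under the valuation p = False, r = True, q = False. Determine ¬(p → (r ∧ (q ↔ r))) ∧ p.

q ↔ r = False ↔ True = False
r ∧ (q ↔ r) = True ∧ False = False
p → (r ∧ (q ↔ r)) = False → False = True
¬(p → (r ∧ (q ↔ r))) = ¬True = False
¬(p → (r ∧ (q ↔ r))) ∧ p = False ∧ False = False

False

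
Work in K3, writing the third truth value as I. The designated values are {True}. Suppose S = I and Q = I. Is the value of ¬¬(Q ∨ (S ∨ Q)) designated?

No

S ∨ Q = I ∨ I = I
Q ∨ (S ∨ Q) = I ∨ I = I
¬(Q ∨ (S ∨ Q)) = ¬I = I
¬¬(Q ∨ (S ∨ Q)) = ¬I = I
I ∉ {True}.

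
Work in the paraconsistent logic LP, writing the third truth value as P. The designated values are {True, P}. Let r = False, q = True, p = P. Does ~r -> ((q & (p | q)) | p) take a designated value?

~r = ~False = True
p | q = P | True = True
q & (p | q) = True & True = True
(q & (p | q)) | p = True | P = True
~r -> ((q & (p | q)) | p) = True -> True = True
True ∈ {True, P}.

Yes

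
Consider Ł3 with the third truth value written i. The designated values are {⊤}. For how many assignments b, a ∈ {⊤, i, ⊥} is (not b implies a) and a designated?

Designated under: (b=⊤, a=⊤); (b=i, a=⊤); (b=⊥, a=⊤).

3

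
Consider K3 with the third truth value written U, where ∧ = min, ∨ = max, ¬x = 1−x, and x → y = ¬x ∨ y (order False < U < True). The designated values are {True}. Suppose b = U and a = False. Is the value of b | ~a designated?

Yes

~a = ~False = True
b | ~a = U | True = True
True ∈ {True}.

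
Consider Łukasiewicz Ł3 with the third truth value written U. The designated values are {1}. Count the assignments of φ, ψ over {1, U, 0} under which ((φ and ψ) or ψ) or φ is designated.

Of the 9 assignments, 5 give a value in {1}.

5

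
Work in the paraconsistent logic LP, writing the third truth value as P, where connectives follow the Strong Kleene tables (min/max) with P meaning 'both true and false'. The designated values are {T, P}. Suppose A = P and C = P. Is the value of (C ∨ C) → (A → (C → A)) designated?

Yes

C ∨ C = P ∨ P = P
C → A = P → P = P  [¬P ∨ P]
A → (C → A) = P → P = P
(C ∨ C) → (A → (C → A)) = P → P = P
P ∈ {T, P}.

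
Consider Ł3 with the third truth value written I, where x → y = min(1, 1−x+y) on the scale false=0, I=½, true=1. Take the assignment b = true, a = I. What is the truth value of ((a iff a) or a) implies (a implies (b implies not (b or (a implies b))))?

I

a iff a = I iff I = true  [1 − |½−½|]
(a iff a) or a = true or I = true
a implies b = I implies true = true
b or (a implies b) = true or true = true
not (b or (a implies b)) = not true = false
b implies not (b or (a implies b)) = true implies false = false
a implies (b implies not (b or (a implies b))) = I implies false = I
((a iff a) or a) implies (a implies (b implies not (b or (a implies b)))) = true implies I = I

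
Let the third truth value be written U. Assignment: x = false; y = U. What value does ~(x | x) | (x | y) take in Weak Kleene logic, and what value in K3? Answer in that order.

U; true

In Weak Kleene logic: x | x = false | false = false
~(x | x) = ~false = true
x | y = false | U = U
~(x | x) | (x | y) = true | U = U
In K3: x | x = false | false = false
~(x | x) = ~false = true
x | y = false | U = U
~(x | x) | (x | y) = true | U = true
They differ because Weak Kleene logic and K3 treat U differently under the binary connectives.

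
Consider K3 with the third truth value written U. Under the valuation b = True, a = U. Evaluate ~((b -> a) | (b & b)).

b -> a = True -> U = U
b & b = True & True = True
(b -> a) | (b & b) = U | True = True
~((b -> a) | (b & b)) = ~True = False

False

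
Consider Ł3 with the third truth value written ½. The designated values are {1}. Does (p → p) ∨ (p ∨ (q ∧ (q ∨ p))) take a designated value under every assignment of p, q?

Every assignment of p, q over {1, ½, 0} gives a value in {1}.
In particular, with p=½, q=½: (p → p) ∨ (p ∨ (q ∧ (q ∨ p))) = 1.

Yes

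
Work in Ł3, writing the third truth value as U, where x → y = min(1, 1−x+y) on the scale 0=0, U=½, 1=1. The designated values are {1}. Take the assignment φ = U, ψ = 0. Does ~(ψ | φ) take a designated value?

No

ψ | φ = 0 | U = U
~(ψ | φ) = ~U = U
U ∉ {1}.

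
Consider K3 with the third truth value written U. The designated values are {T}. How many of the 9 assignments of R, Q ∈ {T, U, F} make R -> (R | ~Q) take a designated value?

Of the 9 assignments, 7 give a value in {T}.

7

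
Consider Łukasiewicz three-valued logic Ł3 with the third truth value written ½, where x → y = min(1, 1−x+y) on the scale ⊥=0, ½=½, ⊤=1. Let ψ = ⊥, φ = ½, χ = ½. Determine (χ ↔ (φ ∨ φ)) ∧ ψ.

φ ∨ φ = ½ ∨ ½ = ½
χ ↔ (φ ∨ φ) = ½ ↔ ½ = ⊤  [1 − |½−½|]
(χ ↔ (φ ∨ φ)) ∧ ψ = ⊤ ∧ ⊥ = ⊥

⊥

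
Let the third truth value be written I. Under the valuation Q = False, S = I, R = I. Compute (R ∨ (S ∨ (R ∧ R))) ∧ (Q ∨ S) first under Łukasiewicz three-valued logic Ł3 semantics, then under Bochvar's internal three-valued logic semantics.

I; I

In Łukasiewicz three-valued logic Ł3: R ∧ R = I ∧ I = I
S ∨ (R ∧ R) = I ∨ I = I
R ∨ (S ∨ (R ∧ R)) = I ∨ I = I
Q ∨ S = False ∨ I = I
(R ∨ (S ∨ (R ∧ R))) ∧ (Q ∨ S) = I ∧ I = I
In Bochvar's internal three-valued logic: R ∧ R = I ∧ I = I
S ∨ (R ∧ R) = I ∨ I = I
R ∨ (S ∨ (R ∧ R)) = I ∨ I = I
Q ∨ S = False ∨ I = I
(R ∨ (S ∨ (R ∧ R))) ∧ (Q ∨ S) = I ∧ I = I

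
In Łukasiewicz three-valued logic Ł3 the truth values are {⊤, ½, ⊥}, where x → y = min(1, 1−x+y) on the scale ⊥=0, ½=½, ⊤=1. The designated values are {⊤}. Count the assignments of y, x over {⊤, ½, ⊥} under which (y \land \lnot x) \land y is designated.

Designated under: (y=⊤, x=⊥).

1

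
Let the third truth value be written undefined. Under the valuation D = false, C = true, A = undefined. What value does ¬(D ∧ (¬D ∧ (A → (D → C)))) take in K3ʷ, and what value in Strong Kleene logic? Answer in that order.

In K3ʷ: ¬D = ¬false = true
D → C = false → true = true
A → (D → C) = undefined → true = undefined
¬D ∧ (A → (D → C)) = true ∧ undefined = undefined
D ∧ (¬D ∧ (A → (D → C))) = false ∧ undefined = undefined
¬(D ∧ (¬D ∧ (A → (D → C)))) = ¬undefined = undefined
In Strong Kleene logic: ¬D = ¬false = true
D → C = false → true = true
A → (D → C) = undefined → true = true  [¬undefined ∨ true]
¬D ∧ (A → (D → C)) = true ∧ true = true
D ∧ (¬D ∧ (A → (D → C))) = false ∧ true = false
¬(D ∧ (¬D ∧ (A → (D → C)))) = ¬false = true
They differ because K3ʷ and Strong Kleene logic treat undefined differently under the binary connectives.

undefined; true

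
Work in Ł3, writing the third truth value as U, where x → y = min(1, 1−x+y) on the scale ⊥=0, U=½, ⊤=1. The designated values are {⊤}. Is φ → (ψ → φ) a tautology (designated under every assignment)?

Yes

Every assignment of φ, ψ over {⊤, U, ⊥} gives a value in {⊤}.
In particular, with φ=U, ψ=U: φ → (ψ → φ) = ⊤.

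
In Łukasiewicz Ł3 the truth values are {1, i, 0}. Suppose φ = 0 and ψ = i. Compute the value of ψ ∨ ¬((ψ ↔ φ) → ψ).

i

ψ ↔ φ = i ↔ 0 = i  [1 − |½−0|]
(ψ ↔ φ) → ψ = i → i = 1
¬((ψ ↔ φ) → ψ) = ¬1 = 0
ψ ∨ ¬((ψ ↔ φ) → ψ) = i ∨ 0 = i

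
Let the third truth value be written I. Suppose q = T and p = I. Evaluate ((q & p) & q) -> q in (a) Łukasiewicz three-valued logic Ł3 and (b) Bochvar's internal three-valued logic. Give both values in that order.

In Łukasiewicz three-valued logic Ł3: q & p = T & I = I
(q & p) & q = I & T = I
((q & p) & q) -> q = I -> T = T  [min(1, 1−½+1)]
In Bochvar's internal three-valued logic: q & p = T & I = I
(q & p) & q = I & T = I
((q & p) & q) -> q = I -> T = I  [any arg is the third value ⇒ result is the third value]
They differ because Łukasiewicz three-valued logic Ł3 and Bochvar's internal three-valued logic treat I differently under the binary connectives.

T; I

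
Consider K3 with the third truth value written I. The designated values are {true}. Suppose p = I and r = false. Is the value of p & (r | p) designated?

r | p = false | I = I
p & (r | p) = I & I = I
I ∉ {true}.

No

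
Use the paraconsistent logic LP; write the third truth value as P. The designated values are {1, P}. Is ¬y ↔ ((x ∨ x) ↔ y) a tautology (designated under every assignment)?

Countermodel: y=1, x=1 gives 0, which is not designated.

No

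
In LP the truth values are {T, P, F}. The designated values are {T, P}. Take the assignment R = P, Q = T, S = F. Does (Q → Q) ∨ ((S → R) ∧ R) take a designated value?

Yes

Q → Q = T → T = T
S → R = F → P = T
(S → R) ∧ R = T ∧ P = P
(Q → Q) ∨ ((S → R) ∧ R) = T ∨ P = T
T ∈ {T, P}.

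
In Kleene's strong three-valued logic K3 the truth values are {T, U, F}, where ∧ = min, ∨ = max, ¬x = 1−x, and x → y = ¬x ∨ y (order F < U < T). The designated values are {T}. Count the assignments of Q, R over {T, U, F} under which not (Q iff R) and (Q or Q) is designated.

1

Designated under: (Q=T, R=F).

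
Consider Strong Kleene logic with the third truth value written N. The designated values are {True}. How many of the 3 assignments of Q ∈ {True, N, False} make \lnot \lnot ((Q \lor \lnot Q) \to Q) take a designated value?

Q=True: True ✓
Q=N: N ·
Q=False: False ·

1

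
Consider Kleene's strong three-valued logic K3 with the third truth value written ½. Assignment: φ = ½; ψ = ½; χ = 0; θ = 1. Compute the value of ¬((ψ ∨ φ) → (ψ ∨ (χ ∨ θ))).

ψ ∨ φ = ½ ∨ ½ = ½
χ ∨ θ = 0 ∨ 1 = 1
ψ ∨ (χ ∨ θ) = ½ ∨ 1 = 1
(ψ ∨ φ) → (ψ ∨ (χ ∨ θ)) = ½ → 1 = 1  [¬½ ∨ 1]
¬((ψ ∨ φ) → (ψ ∨ (χ ∨ θ))) = ¬1 = 0

0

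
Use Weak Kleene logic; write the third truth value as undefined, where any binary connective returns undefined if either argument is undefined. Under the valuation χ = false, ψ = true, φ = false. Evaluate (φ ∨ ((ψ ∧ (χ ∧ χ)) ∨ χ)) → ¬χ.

true

χ ∧ χ = false ∧ false = false
ψ ∧ (χ ∧ χ) = true ∧ false = false
(ψ ∧ (χ ∧ χ)) ∨ χ = false ∨ false = false
φ ∨ ((ψ ∧ (χ ∧ χ)) ∨ χ) = false ∨ false = false
¬χ = ¬false = true
(φ ∨ ((ψ ∧ (χ ∧ χ)) ∨ χ)) → ¬χ = false → true = true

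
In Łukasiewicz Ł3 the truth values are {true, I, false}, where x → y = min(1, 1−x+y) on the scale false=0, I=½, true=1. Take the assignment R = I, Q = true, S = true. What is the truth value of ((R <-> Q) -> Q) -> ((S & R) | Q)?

true

R <-> Q = I <-> true = I  [1 − |½−1|]
(R <-> Q) -> Q = I -> true = true
S & R = true & I = I
(S & R) | Q = I | true = true
((R <-> Q) -> Q) -> ((S & R) | Q) = true -> true = true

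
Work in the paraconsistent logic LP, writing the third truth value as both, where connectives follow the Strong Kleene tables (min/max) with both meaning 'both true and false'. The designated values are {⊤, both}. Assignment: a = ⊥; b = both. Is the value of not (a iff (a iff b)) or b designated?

a iff b = ⊥ iff both = both
a iff (a iff b) = ⊥ iff both = both
not (a iff (a iff b)) = not both = both
not (a iff (a iff b)) or b = both or both = both
both ∈ {⊤, both}.

Yes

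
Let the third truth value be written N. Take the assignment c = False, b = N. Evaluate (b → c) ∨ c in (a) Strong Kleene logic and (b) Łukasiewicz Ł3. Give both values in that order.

N; N

In Strong Kleene logic: b → c = N → False = N
(b → c) ∨ c = N ∨ False = N
In Łukasiewicz Ł3: b → c = N → False = N
(b → c) ∨ c = N ∨ False = N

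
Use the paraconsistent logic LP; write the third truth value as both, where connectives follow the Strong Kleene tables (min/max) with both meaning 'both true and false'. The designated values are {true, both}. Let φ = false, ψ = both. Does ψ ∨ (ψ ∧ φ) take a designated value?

Yes

ψ ∧ φ = both ∧ false = false
ψ ∨ (ψ ∧ φ) = both ∨ false = both
both ∈ {true, both}.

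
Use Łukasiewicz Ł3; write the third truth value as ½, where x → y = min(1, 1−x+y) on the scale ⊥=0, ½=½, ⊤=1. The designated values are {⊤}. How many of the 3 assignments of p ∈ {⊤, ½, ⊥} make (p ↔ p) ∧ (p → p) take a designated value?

p=⊤: ⊤ ✓
p=½: ⊤ ✓
p=⊥: ⊤ ✓

3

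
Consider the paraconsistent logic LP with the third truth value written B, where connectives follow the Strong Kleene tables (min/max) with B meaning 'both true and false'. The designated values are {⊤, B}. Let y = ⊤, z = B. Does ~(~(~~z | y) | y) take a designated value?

~z = ~B = B
~~z = ~B = B
~~z | y = B | ⊤ = ⊤
~(~~z | y) = ~⊤ = ⊥
~(~~z | y) | y = ⊥ | ⊤ = ⊤
~(~(~~z | y) | y) = ~⊤ = ⊥
⊥ ∉ {⊤, B}.

No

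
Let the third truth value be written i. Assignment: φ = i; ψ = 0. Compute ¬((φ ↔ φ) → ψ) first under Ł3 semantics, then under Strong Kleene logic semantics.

In Ł3: φ ↔ φ = i ↔ i = 1  [1 − |½−½|]
(φ ↔ φ) → ψ = 1 → 0 = 0
¬((φ ↔ φ) → ψ) = ¬0 = 1
In Strong Kleene logic: φ ↔ φ = i ↔ i = i
(φ ↔ φ) → ψ = i → 0 = i  [¬i ∨ 0]
¬((φ ↔ φ) → ψ) = ¬i = i
They differ because Ł3 and Strong Kleene logic treat i differently under implication.

1; i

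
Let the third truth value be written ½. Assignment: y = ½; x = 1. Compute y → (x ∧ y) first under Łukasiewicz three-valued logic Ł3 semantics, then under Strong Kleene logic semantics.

In Łukasiewicz three-valued logic Ł3: x ∧ y = 1 ∧ ½ = ½
y → (x ∧ y) = ½ → ½ = 1  [min(1, 1−½+½)]
In Strong Kleene logic: x ∧ y = 1 ∧ ½ = ½
y → (x ∧ y) = ½ → ½ = ½
They differ because Łukasiewicz three-valued logic Ł3 and Strong Kleene logic treat ½ differently under implication.

1; ½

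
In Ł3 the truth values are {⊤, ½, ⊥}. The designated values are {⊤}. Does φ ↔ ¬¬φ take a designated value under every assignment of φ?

Yes

Every assignment of φ over {⊤, ½, ⊥} gives a value in {⊤}.
In particular, with φ=½: φ ↔ ¬¬φ = ⊤.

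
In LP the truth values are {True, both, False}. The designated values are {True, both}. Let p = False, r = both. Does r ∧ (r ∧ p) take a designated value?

No

r ∧ p = both ∧ False = False
r ∧ (r ∧ p) = both ∧ False = False
False ∉ {True, both}.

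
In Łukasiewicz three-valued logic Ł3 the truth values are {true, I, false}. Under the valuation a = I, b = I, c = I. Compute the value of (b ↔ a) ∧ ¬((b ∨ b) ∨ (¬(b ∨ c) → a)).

b ↔ a = I ↔ I = true
b ∨ b = I ∨ I = I
b ∨ c = I ∨ I = I
¬(b ∨ c) = ¬I = I
¬(b ∨ c) → a = I → I = true
(b ∨ b) ∨ (¬(b ∨ c) → a) = I ∨ true = true
¬((b ∨ b) ∨ (¬(b ∨ c) → a)) = ¬true = false
(b ↔ a) ∧ ¬((b ∨ b) ∨ (¬(b ∨ c) → a)) = true ∧ false = false

false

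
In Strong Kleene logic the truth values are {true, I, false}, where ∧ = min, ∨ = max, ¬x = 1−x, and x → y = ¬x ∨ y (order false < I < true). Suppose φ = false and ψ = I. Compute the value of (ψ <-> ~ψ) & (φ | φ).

~ψ = ~I = I
ψ <-> ~ψ = I <-> I = I
φ | φ = false | false = false
(ψ <-> ~ψ) & (φ | φ) = I & false = false

false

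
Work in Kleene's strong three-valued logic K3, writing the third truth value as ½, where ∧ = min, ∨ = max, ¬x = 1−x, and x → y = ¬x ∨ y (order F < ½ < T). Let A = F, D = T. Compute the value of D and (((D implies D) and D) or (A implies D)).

T

D implies D = T implies T = T
(D implies D) and D = T and T = T
A implies D = F implies T = T
((D implies D) and D) or (A implies D) = T or T = T
D and (((D implies D) and D) or (A implies D)) = T and T = T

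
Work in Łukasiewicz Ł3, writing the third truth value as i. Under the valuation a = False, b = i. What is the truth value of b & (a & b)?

a & b = False & i = False
b & (a & b) = i & False = False

False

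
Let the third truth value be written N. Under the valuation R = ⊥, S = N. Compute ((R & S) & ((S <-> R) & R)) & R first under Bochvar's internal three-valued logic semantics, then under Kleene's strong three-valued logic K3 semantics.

In Bochvar's internal three-valued logic: R & S = ⊥ & N = N
S <-> R = N <-> ⊥ = N
(S <-> R) & R = N & ⊥ = N
(R & S) & ((S <-> R) & R) = N & N = N
((R & S) & ((S <-> R) & R)) & R = N & ⊥ = N
In Kleene's strong three-valued logic K3: R & S = ⊥ & N = ⊥
S <-> R = N <-> ⊥ = N
(S <-> R) & R = N & ⊥ = ⊥
(R & S) & ((S <-> R) & R) = ⊥ & ⊥ = ⊥
((R & S) & ((S <-> R) & R)) & R = ⊥ & ⊥ = ⊥
They differ because Bochvar's internal three-valued logic and Kleene's strong three-valued logic K3 treat N differently under the binary connectives.

N; ⊥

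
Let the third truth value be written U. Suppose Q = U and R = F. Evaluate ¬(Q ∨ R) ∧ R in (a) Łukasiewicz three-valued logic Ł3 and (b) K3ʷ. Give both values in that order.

F; U

In Łukasiewicz three-valued logic Ł3: Q ∨ R = U ∨ F = U
¬(Q ∨ R) = ¬U = U
¬(Q ∨ R) ∧ R = U ∧ F = F
In K3ʷ: Q ∨ R = U ∨ F = U
¬(Q ∨ R) = ¬U = U
¬(Q ∨ R) ∧ R = U ∧ F = U
They differ because Łukasiewicz three-valued logic Ł3 and K3ʷ treat U differently under the binary connectives.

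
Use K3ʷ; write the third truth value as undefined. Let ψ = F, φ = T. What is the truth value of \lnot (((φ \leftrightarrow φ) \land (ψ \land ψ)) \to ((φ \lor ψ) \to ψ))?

φ \leftrightarrow φ = T \leftrightarrow T = T
ψ \land ψ = F \land F = F
(φ \leftrightarrow φ) \land (ψ \land ψ) = T \land F = F
φ \lor ψ = T \lor F = T
(φ \lor ψ) \to ψ = T \to F = F
((φ \leftrightarrow φ) \land (ψ \land ψ)) \to ((φ \lor ψ) \to ψ) = F \to F = T
\lnot (((φ \leftrightarrow φ) \land (ψ \land ψ)) \to ((φ \lor ψ) \to ψ)) = \lnot T = F

F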